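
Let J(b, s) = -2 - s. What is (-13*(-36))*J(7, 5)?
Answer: -3276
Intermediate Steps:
(-13*(-36))*J(7, 5) = (-13*(-36))*(-2 - 1*5) = 468*(-2 - 5) = 468*(-7) = -3276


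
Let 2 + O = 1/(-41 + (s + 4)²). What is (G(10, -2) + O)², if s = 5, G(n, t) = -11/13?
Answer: 2152089/270400 ≈ 7.9589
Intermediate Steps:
G(n, t) = -11/13 (G(n, t) = -11*1/13 = -11/13)
O = -79/40 (O = -2 + 1/(-41 + (5 + 4)²) = -2 + 1/(-41 + 9²) = -2 + 1/(-41 + 81) = -2 + 1/40 = -79/40 ≈ -1.9750)
(G(10, -2) + O)² = (-11/13 - 79/40)² = (-1467/520)² = 2152089/270400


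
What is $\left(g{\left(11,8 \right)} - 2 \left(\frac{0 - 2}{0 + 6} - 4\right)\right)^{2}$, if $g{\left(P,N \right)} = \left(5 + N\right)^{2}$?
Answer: $\frac{284089}{9} \approx 31565.0$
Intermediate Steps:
$\left(g{\left(11,8 \right)} - 2 \left(\frac{0 - 2}{0 + 6} - 4\right)\right)^{2} = \left(\left(5 + 8\right)^{2} - 2 \left(\frac{0 - 2}{0 + 6} - 4\right)\right)^{2} = \left(13^{2} - 2 \left(- \frac{2}{6} - 4\right)\right)^{2} = \left(169 - 2 \left(\left(-2\right) \frac{1}{6} - 4\right)\right)^{2} = \left(169 - 2 \left(- \frac{1}{3} - 4\right)\right)^{2} = \left(169 - - \frac{26}{3}\right)^{2} = \left(169 + \frac{26}{3}\right)^{2} = \left(\frac{533}{3}\right)^{2} = \frac{284089}{9}$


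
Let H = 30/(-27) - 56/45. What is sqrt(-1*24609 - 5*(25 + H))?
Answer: 50*I*sqrt(89)/3 ≈ 157.23*I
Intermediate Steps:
H = -106/45 (H = 30*(-1/27) - 56*1/45 = -10/9 - 56/45 = -106/45 ≈ -2.3556)
sqrt(-1*24609 - 5*(25 + H)) = sqrt(-1*24609 - 5*(25 - 106/45)) = sqrt(-24609 - 5*1019/45) = sqrt(-24609 - 1019/9) = sqrt(-222500/9) = 50*I*sqrt(89)/3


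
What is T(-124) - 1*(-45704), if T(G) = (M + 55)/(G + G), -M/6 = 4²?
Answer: 11334633/248 ≈ 45704.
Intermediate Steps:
M = -96 (M = -6*4² = -6*16 = -96)
T(G) = -41/(2*G) (T(G) = (-96 + 55)/(G + G) = -41*1/(2*G) = -41/(2*G))
T(-124) - 1*(-45704) = -41/2/(-124) - 1*(-45704) = -41/2*(-1/124) + 45704 = 41/248 + 45704 = 11334633/248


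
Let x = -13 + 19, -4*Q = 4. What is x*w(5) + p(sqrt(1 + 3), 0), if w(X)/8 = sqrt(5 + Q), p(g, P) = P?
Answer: 96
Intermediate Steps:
Q = -1 (Q = -1/4*4 = -1)
w(X) = 16 (w(X) = 8*sqrt(5 - 1) = 8*sqrt(4) = 8*2 = 16)
x = 6
x*w(5) + p(sqrt(1 + 3), 0) = 6*16 + 0 = 96 + 0 = 96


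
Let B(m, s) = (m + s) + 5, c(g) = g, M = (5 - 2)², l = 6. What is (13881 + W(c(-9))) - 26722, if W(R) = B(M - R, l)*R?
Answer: -13102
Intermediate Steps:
M = 9 (M = 3² = 9)
B(m, s) = 5 + m + s
W(R) = R*(20 - R) (W(R) = (5 + (9 - R) + 6)*R = (20 - R)*R = R*(20 - R))
(13881 + W(c(-9))) - 26722 = (13881 - 9*(20 - 1*(-9))) - 26722 = (13881 - 9*(20 + 9)) - 26722 = (13881 - 9*29) - 26722 = (13881 - 261) - 26722 = 13620 - 26722 = -13102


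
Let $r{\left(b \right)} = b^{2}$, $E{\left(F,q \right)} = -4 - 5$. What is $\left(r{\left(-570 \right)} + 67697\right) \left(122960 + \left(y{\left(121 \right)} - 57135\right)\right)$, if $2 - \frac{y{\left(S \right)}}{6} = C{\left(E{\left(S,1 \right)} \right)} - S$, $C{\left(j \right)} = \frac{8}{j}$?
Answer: $\frac{78403583885}{3} \approx 2.6135 \cdot 10^{10}$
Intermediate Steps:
$E{\left(F,q \right)} = -9$
$y{\left(S \right)} = \frac{52}{3} + 6 S$ ($y{\left(S \right)} = 12 - 6 \left(\frac{8}{-9} - S\right) = 12 - 6 \left(8 \left(- \frac{1}{9}\right) - S\right) = 12 - 6 \left(- \frac{8}{9} - S\right) = 12 + \left(\frac{16}{3} + 6 S\right) = \frac{52}{3} + 6 S$)
$\left(r{\left(-570 \right)} + 67697\right) \left(122960 + \left(y{\left(121 \right)} - 57135\right)\right) = \left(\left(-570\right)^{2} + 67697\right) \left(122960 + \left(\left(\frac{52}{3} + 6 \cdot 121\right) - 57135\right)\right) = \left(324900 + 67697\right) \left(122960 + \left(\left(\frac{52}{3} + 726\right) - 57135\right)\right) = 392597 \left(122960 + \left(\frac{2230}{3} - 57135\right)\right) = 392597 \left(122960 - \frac{169175}{3}\right) = 392597 \cdot \frac{199705}{3} = \frac{78403583885}{3}$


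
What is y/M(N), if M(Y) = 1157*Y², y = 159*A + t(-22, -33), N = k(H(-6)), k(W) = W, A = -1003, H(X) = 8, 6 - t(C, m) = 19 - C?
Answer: -19939/9256 ≈ -2.1542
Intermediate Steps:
t(C, m) = -13 + C (t(C, m) = 6 - (19 - C) = 6 + (-19 + C) = -13 + C)
N = 8
y = -159512 (y = 159*(-1003) + (-13 - 22) = -159477 - 35 = -159512)
y/M(N) = -159512/(1157*8²) = -159512/(1157*64) = -159512/74048 = -159512*1/74048 = -19939/9256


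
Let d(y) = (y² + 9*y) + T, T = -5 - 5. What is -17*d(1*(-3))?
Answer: 476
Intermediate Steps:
T = -10
d(y) = -10 + y² + 9*y (d(y) = (y² + 9*y) - 10 = -10 + y² + 9*y)
-17*d(1*(-3)) = -17*(-10 + (1*(-3))² + 9*(1*(-3))) = -17*(-10 + (-3)² + 9*(-3)) = -17*(-10 + 9 - 27) = -17*(-28) = 476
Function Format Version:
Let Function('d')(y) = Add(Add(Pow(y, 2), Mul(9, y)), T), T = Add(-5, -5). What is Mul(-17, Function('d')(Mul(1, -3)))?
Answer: 476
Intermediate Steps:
T = -10
Function('d')(y) = Add(-10, Pow(y, 2), Mul(9, y)) (Function('d')(y) = Add(Add(Pow(y, 2), Mul(9, y)), -10) = Add(-10, Pow(y, 2), Mul(9, y)))
Mul(-17, Function('d')(Mul(1, -3))) = Mul(-17, Add(-10, Pow(Mul(1, -3), 2), Mul(9, Mul(1, -3)))) = Mul(-17, Add(-10, Pow(-3, 2), Mul(9, -3))) = Mul(-17, Add(-10, 9, -27)) = Mul(-17, -28) = 476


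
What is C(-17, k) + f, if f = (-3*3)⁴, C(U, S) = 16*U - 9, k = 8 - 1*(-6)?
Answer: 6280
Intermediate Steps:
k = 14 (k = 8 + 6 = 14)
C(U, S) = -9 + 16*U
f = 6561 (f = (-9)⁴ = 6561)
C(-17, k) + f = (-9 + 16*(-17)) + 6561 = (-9 - 272) + 6561 = -281 + 6561 = 6280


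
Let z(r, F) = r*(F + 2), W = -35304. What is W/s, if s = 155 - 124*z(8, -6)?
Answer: -35304/4123 ≈ -8.5627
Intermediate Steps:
z(r, F) = r*(2 + F)
s = 4123 (s = 155 - 992*(2 - 6) = 155 - 992*(-4) = 155 - 124*(-32) = 155 + 3968 = 4123)
W/s = -35304/4123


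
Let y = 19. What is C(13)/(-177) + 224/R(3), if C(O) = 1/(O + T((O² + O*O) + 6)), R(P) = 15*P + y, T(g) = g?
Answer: 442321/126378 ≈ 3.5000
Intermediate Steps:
R(P) = 19 + 15*P (R(P) = 15*P + 19 = 19 + 15*P)
C(O) = 1/(6 + O + 2*O²) (C(O) = 1/(O + ((O² + O*O) + 6)) = 1/(O + ((O² + O²) + 6)) = 1/(O + (2*O² + 6)) = 1/(O + (6 + 2*O²)) = 1/(6 + O + 2*O²))
C(13)/(-177) + 224/R(3) = 1/((6 + 13 + 2*13²)*(-177)) + 224/(19 + 15*3) = -1/177/(6 + 13 + 2*169) + 224/(19 + 45) = -1/177/(6 + 13 + 338) + 224/64 = -1/177/357 + 224*(1/64) = (1/357)*(-1/177) + 7/2 = -1/63189 + 7/2 = 442321/126378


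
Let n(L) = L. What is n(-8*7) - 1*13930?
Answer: -13986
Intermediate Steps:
n(-8*7) - 1*13930 = -8*7 - 1*13930 = -56 - 13930 = -13986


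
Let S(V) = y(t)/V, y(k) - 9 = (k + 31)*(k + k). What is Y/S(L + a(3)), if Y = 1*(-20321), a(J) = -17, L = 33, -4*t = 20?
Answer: 325136/251 ≈ 1295.4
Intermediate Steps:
t = -5 (t = -¼*20 = -5)
y(k) = 9 + 2*k*(31 + k) (y(k) = 9 + (k + 31)*(k + k) = 9 + (31 + k)*(2*k) = 9 + 2*k*(31 + k))
S(V) = -251/V (S(V) = (9 + 2*(-5)² + 62*(-5))/V = (9 + 2*25 - 310)/V = (9 + 50 - 310)/V = -251/V)
Y = -20321
Y/S(L + a(3)) = -20321/((-251/(33 - 17))) = -20321/((-251/16)) = -20321/((-251*1/16)) = -20321/(-251/16) = -20321*(-16/251) = 325136/251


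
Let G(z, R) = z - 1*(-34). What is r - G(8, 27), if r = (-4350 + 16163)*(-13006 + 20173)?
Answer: 84663729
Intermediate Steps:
r = 84663771 (r = 11813*7167 = 84663771)
G(z, R) = 34 + z (G(z, R) = z + 34 = 34 + z)
r - G(8, 27) = 84663771 - (34 + 8) = 84663771 - 1*42 = 84663771 - 42 = 84663729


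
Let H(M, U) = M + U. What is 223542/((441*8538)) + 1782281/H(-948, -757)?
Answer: -372798147466/356653605 ≈ -1045.3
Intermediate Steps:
223542/((441*8538)) + 1782281/H(-948, -757) = 223542/((441*8538)) + 1782281/(-948 - 757) = 223542/3765258 + 1782281/(-1705) = 223542*(1/3765258) + 1782281*(-1/1705) = 12419/209181 - 1782281/1705 = -372798147466/356653605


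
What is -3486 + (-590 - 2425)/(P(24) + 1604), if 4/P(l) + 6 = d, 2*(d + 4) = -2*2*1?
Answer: -16780191/4811 ≈ -3487.9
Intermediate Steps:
d = -6 (d = -4 + (-2*2*1)/2 = -4 + (-4*1)/2 = -4 + (1/2)*(-4) = -4 - 2 = -6)
P(l) = -1/3 (P(l) = 4/(-6 - 6) = 4/(-12) = 4*(-1/12) = -1/3)
-3486 + (-590 - 2425)/(P(24) + 1604) = -3486 + (-590 - 2425)/(-1/3 + 1604) = -3486 - 3015/4811/3 = -3486 - 3015*3/4811 = -3486 - 9045/4811 = -16780191/4811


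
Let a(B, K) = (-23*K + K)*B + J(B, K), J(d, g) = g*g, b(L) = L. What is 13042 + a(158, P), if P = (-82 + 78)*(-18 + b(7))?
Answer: -137966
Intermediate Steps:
J(d, g) = g**2
P = 44 (P = (-82 + 78)*(-18 + 7) = -4*(-11) = 44)
a(B, K) = K**2 - 22*B*K (a(B, K) = (-23*K + K)*B + K**2 = (-22*K)*B + K**2 = -22*B*K + K**2 = K**2 - 22*B*K)
13042 + a(158, P) = 13042 + 44*(44 - 22*158) = 13042 + 44*(44 - 3476) = 13042 + 44*(-3432) = 13042 - 151008 = -137966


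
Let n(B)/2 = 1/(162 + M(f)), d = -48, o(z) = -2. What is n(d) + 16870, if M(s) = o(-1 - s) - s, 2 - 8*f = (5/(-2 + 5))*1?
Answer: 64763978/3839 ≈ 16870.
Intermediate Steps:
f = 1/24 (f = 1/4 - 5/(-2 + 5)/8 = 1/4 - 5/3/8 = 1/4 - 5*(1/3)/8 = 1/4 - 5/24 = 1/24 ≈ 0.041667)
M(s) = -2 - s
n(B) = 48/3839 (n(B) = 2/(162 + (-2 - 1*1/24)) = 2/(162 + (-2 - 1/24)) = 2/(162 - 49/24) = 2/(3839/24) = 2*(24/3839) = 48/3839)
n(d) + 16870 = 48/3839 + 16870 = 64763978/3839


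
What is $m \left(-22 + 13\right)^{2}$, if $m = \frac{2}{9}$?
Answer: $18$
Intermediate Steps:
$m = \frac{2}{9}$ ($m = 2 \cdot \frac{1}{9} = \frac{2}{9} \approx 0.22222$)
$m \left(-22 + 13\right)^{2} = \frac{2 \left(-22 + 13\right)^{2}}{9} = \frac{2 \left(-9\right)^{2}}{9} = \frac{2}{9} \cdot 81 = 18$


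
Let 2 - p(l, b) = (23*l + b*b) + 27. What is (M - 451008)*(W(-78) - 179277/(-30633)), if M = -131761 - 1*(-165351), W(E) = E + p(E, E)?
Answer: 18699142602552/10211 ≈ 1.8313e+9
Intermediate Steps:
p(l, b) = -25 - b² - 23*l (p(l, b) = 2 - ((23*l + b*b) + 27) = 2 - ((23*l + b²) + 27) = 2 - ((b² + 23*l) + 27) = 2 - (27 + b² + 23*l) = 2 + (-27 - b² - 23*l) = -25 - b² - 23*l)
W(E) = -25 - E² - 22*E (W(E) = E + (-25 - E² - 23*E) = -25 - E² - 22*E)
M = 33590 (M = -131761 + 165351 = 33590)
(M - 451008)*(W(-78) - 179277/(-30633)) = (33590 - 451008)*((-25 - 1*(-78)² - 22*(-78)) - 179277/(-30633)) = -417418*((-25 - 1*6084 + 1716) - 179277*(-1/30633)) = -417418*((-25 - 6084 + 1716) + 59759/10211) = -417418*(-4393 + 59759/10211) = -417418*(-44797164/10211) = 18699142602552/10211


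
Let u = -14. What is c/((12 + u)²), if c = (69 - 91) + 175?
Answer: 153/4 ≈ 38.250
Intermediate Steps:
c = 153 (c = -22 + 175 = 153)
c/((12 + u)²) = 153/((12 - 14)²) = 153/((-2)²) = 153/4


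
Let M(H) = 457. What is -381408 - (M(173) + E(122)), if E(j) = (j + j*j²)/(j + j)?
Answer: -778615/2 ≈ -3.8931e+5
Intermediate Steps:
E(j) = (j + j³)/(2*j) (E(j) = (j + j³)/((2*j)) = (j + j³)*(1/(2*j)) = (j + j³)/(2*j))
-381408 - (M(173) + E(122)) = -381408 - (457 + (½ + (½)*122²)) = -381408 - (457 + (½ + (½)*14884)) = -381408 - (457 + (½ + 7442)) = -381408 - (457 + 14885/2) = -381408 - 1*15799/2 = -381408 - 15799/2 = -778615/2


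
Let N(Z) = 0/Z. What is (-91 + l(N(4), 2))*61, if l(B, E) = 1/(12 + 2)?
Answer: -77653/14 ≈ -5546.6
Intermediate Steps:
N(Z) = 0
l(B, E) = 1/14
(-91 + l(N(4), 2))*61 = (-91 + 1/14)*61 = -1273/14*61 = -77653/14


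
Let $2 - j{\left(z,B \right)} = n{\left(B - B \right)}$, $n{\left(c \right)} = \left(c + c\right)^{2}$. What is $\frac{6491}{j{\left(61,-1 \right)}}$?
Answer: $\frac{6491}{2} \approx 3245.5$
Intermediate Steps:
$n{\left(c \right)} = 4 c^{2}$ ($n{\left(c \right)} = \left(2 c\right)^{2} = 4 c^{2}$)
$j{\left(z,B \right)} = 2$ ($j{\left(z,B \right)} = 2 - 4 \left(B - B\right)^{2} = 2 - 4 \cdot 0^{2} = 2 - 4 \cdot 0 = 2 - 0 = 2 + 0 = 2$)
$\frac{6491}{j{\left(61,-1 \right)}} = \frac{6491}{2}$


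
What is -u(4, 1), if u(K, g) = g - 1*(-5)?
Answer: -6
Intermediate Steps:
u(K, g) = 5 + g (u(K, g) = g + 5 = 5 + g)
-u(4, 1) = -(5 + 1) = -1*6 = -6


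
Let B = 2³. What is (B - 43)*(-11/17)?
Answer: 385/17 ≈ 22.647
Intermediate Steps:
B = 8
(B - 43)*(-11/17) = (8 - 43)*(-11/17) = -(-385)/17 = -35*(-11/17) = 385/17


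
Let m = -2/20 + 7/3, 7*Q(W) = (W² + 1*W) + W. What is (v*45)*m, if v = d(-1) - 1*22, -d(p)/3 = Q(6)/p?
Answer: -1005/7 ≈ -143.57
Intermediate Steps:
Q(W) = W²/7 + 2*W/7 (Q(W) = ((W² + 1*W) + W)/7 = ((W² + W) + W)/7 = ((W + W²) + W)/7 = (W² + 2*W)/7 = W²/7 + 2*W/7)
d(p) = -144/(7*p) (d(p) = -3*(⅐)*6*(2 + 6)/p = -3*(⅐)*6*8/p = -144/(7*p))
m = 67/30 (m = -2*1/20 + 7*(⅓) = -⅒ + 7/3 = 67/30 ≈ 2.2333)
v = -10/7 (v = -144/7/(-1) - 1*22 = -144/7*(-1) - 22 = 144/7 - 22 = -10/7 ≈ -1.4286)
(v*45)*m = -10/7*45*(67/30) = -450/7*67/30 = -1005/7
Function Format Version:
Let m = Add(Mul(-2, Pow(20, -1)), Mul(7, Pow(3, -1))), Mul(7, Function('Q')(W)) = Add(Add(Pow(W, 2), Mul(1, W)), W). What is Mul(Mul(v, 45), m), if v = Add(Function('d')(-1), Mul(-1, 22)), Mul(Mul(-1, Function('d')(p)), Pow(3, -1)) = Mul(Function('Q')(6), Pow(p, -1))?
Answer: Rational(-1005, 7) ≈ -143.57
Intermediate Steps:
Function('Q')(W) = Add(Mul(Rational(1, 7), Pow(W, 2)), Mul(Rational(2, 7), W)) (Function('Q')(W) = Mul(Rational(1, 7), Add(Add(Pow(W, 2), Mul(1, W)), W)) = Mul(Rational(1, 7), Add(Add(Pow(W, 2), W), W)) = Mul(Rational(1, 7), Add(Add(W, Pow(W, 2)), W)) = Mul(Rational(1, 7), Add(Pow(W, 2), Mul(2, W))) = Add(Mul(Rational(1, 7), Pow(W, 2)), Mul(Rational(2, 7), W)))
Function('d')(p) = Mul(Rational(-144, 7), Pow(p, -1)) (Function('d')(p) = Mul(-3, Mul(Mul(Rational(1, 7), 6, Add(2, 6)), Pow(p, -1))) = Mul(-3, Mul(Mul(Rational(1, 7), 6, 8), Pow(p, -1))) = Mul(-3, Mul(Rational(48, 7), Pow(p, -1))) = Mul(Rational(-144, 7), Pow(p, -1)))
m = Rational(67, 30) (m = Add(Mul(-2, Rational(1, 20)), Mul(7, Rational(1, 3))) = Add(Rational(-1, 10), Rational(7, 3)) = Rational(67, 30) ≈ 2.2333)
v = Rational(-10, 7) (v = Add(Mul(Rational(-144, 7), Pow(-1, -1)), Mul(-1, 22)) = Add(Mul(Rational(-144, 7), -1), -22) = Add(Rational(144, 7), -22) = Rational(-10, 7) ≈ -1.4286)
Mul(Mul(v, 45), m) = Mul(Mul(Rational(-10, 7), 45), Rational(67, 30)) = Mul(Rational(-450, 7), Rational(67, 30)) = Rational(-1005, 7)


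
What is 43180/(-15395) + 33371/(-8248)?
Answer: -173979037/25395592 ≈ -6.8508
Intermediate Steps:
43180/(-15395) + 33371/(-8248) = 43180*(-1/15395) + 33371*(-1/8248) = -8636/3079 - 33371/8248 = -173979037/25395592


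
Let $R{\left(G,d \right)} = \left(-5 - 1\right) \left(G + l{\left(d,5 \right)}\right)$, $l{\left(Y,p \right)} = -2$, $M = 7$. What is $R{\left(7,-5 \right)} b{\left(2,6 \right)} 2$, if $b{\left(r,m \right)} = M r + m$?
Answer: $-1200$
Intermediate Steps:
$b{\left(r,m \right)} = m + 7 r$ ($b{\left(r,m \right)} = 7 r + m = m + 7 r$)
$R{\left(G,d \right)} = 12 - 6 G$ ($R{\left(G,d \right)} = \left(-5 - 1\right) \left(G - 2\right) = - 6 \left(-2 + G\right) = 12 - 6 G$)
$R{\left(7,-5 \right)} b{\left(2,6 \right)} 2 = \left(12 - 42\right) \left(6 + 7 \cdot 2\right) 2 = \left(12 - 42\right) \left(6 + 14\right) 2 = \left(-30\right) 20 \cdot 2 = \left(-600\right) 2 = -1200$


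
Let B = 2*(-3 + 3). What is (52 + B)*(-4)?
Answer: -208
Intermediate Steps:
B = 0 (B = 2*0 = 0)
(52 + B)*(-4) = (52 + 0)*(-4) = 52*(-4) = -208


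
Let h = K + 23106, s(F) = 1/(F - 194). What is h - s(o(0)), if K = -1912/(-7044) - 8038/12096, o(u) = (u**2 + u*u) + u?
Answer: 7956811976735/344367072 ≈ 23106.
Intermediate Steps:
o(u) = u + 2*u**2 (o(u) = (u**2 + u**2) + u = 2*u**2 + u = u + 2*u**2)
K = -1395505/3550176 (K = -1912*(-1/7044) - 8038*1/12096 = 478/1761 - 4019/6048 = -1395505/3550176 ≈ -0.39308)
s(F) = 1/(-194 + F)
h = 82028971151/3550176 (h = -1395505/3550176 + 23106 = 82028971151/3550176 ≈ 23106.)
h - s(o(0)) = 82028971151/3550176 - 1/(-194 + 0*(1 + 2*0)) = 82028971151/3550176 - 1/(-194 + 0*(1 + 0)) = 82028971151/3550176 - 1/(-194 + 0*1) = 82028971151/3550176 - 1/(-194 + 0) = 82028971151/3550176 - 1/(-194) = 82028971151/3550176 - 1*(-1/194) = 82028971151/3550176 + 1/194 = 7956811976735/344367072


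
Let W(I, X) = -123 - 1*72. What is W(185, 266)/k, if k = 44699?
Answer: -195/44699 ≈ -0.0043625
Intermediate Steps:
W(I, X) = -195 (W(I, X) = -123 - 72 = -195)
W(185, 266)/k = -195/44699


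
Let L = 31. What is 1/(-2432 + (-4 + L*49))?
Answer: -1/917 ≈ -0.0010905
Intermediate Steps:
1/(-2432 + (-4 + L*49)) = 1/(-2432 + (-4 + 31*49)) = 1/(-2432 + (-4 + 1519)) = 1/(-2432 + 1515) = 1/(-917) = -1/917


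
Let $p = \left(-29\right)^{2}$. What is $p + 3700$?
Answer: $4541$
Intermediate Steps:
$p = 841$
$p + 3700 = 841 + 3700 = 4541$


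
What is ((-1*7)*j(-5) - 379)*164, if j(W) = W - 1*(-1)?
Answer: -57564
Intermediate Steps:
j(W) = 1 + W (j(W) = W + 1 = 1 + W)
((-1*7)*j(-5) - 379)*164 = ((-1*7)*(1 - 5) - 379)*164 = (-7*(-4) - 379)*164 = (28 - 379)*164 = -351*164 = -57564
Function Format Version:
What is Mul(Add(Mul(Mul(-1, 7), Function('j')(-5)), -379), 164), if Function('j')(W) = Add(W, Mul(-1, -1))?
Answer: -57564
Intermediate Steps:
Function('j')(W) = Add(1, W) (Function('j')(W) = Add(W, 1) = Add(1, W))
Mul(Add(Mul(Mul(-1, 7), Function('j')(-5)), -379), 164) = Mul(Add(Mul(Mul(-1, 7), Add(1, -5)), -379), 164) = Mul(Add(Mul(-7, -4), -379), 164) = Mul(Add(28, -379), 164) = Mul(-351, 164) = -57564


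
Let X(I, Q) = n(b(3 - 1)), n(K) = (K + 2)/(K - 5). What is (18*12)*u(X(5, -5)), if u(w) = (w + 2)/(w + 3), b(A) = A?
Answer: 432/5 ≈ 86.400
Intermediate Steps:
n(K) = (2 + K)/(-5 + K)
X(I, Q) = -4/3 (X(I, Q) = (2 + (3 - 1))/(-5 + (3 - 1)) = (2 + 2)/(-5 + 2) = 4/(-3) = -1/3*4 = -4/3)
u(w) = (2 + w)/(3 + w)
(18*12)*u(X(5, -5)) = (18*12)*((2 - 4/3)/(3 - 4/3)) = 216*((2/3)/(5/3)) = 216*((3/5)*(2/3)) = 216*(2/5) = 432/5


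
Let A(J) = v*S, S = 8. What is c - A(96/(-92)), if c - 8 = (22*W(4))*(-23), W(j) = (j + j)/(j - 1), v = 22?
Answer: -4552/3 ≈ -1517.3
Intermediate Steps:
W(j) = 2*j/(-1 + j) (W(j) = (2*j)/(-1 + j) = 2*j/(-1 + j))
A(J) = 176 (A(J) = 22*8 = 176)
c = -4024/3 (c = 8 + (22*(2*4/(-1 + 4)))*(-23) = 8 + (22*(2*4/3))*(-23) = 8 + (22*(2*4*(⅓)))*(-23) = 8 + (22*(8/3))*(-23) = 8 + (176/3)*(-23) = 8 - 4048/3 = -4024/3 ≈ -1341.3)
c - A(96/(-92)) = -4024/3 - 1*176 = -4024/3 - 176 = -4552/3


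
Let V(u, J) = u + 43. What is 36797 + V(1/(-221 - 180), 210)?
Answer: 14772839/401 ≈ 36840.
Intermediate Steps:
V(u, J) = 43 + u
36797 + V(1/(-221 - 180), 210) = 36797 + (43 + 1/(-221 - 180)) = 36797 + (43 + 1/(-401)) = 36797 + (43 - 1/401) = 36797 + 17242/401 = 14772839/401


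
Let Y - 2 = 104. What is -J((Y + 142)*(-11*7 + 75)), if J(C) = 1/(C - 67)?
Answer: 1/563 ≈ 0.0017762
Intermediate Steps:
Y = 106 (Y = 2 + 104 = 106)
J(C) = 1/(-67 + C)
-J((Y + 142)*(-11*7 + 75)) = -1/(-67 + (106 + 142)*(-11*7 + 75)) = -1/(-67 + 248*(-77 + 75)) = -1/(-67 + 248*(-2)) = -1/(-67 - 496) = -1/(-563) = -1*(-1/563) = 1/563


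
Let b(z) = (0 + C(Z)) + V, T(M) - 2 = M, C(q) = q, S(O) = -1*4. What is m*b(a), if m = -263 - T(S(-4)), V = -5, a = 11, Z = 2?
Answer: 783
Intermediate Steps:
S(O) = -4
T(M) = 2 + M
b(z) = -3 (b(z) = (0 + 2) - 5 = 2 - 5 = -3)
m = -261 (m = -263 - (2 - 4) = -263 - 1*(-2) = -263 + 2 = -261)
m*b(a) = -261*(-3) = 783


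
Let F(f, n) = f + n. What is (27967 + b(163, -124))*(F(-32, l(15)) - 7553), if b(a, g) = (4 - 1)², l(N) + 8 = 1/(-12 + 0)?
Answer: -637272298/3 ≈ -2.1242e+8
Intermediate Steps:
l(N) = -97/12 (l(N) = -8 + 1/(-12 + 0) = -8 + 1/(-12) = -8 - 1/12 = -97/12)
b(a, g) = 9 (b(a, g) = 3² = 9)
(27967 + b(163, -124))*(F(-32, l(15)) - 7553) = (27967 + 9)*((-32 - 97/12) - 7553) = 27976*(-481/12 - 7553) = 27976*(-91117/12) = -637272298/3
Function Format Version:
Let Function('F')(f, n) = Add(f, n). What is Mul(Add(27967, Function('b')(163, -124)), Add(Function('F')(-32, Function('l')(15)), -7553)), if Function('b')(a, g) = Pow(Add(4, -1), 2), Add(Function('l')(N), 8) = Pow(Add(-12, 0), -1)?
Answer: Rational(-637272298, 3) ≈ -2.1242e+8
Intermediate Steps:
Function('l')(N) = Rational(-97, 12) (Function('l')(N) = Add(-8, Pow(Add(-12, 0), -1)) = Add(-8, Pow(-12, -1)) = Add(-8, Rational(-1, 12)) = Rational(-97, 12))
Function('b')(a, g) = 9 (Function('b')(a, g) = Pow(3, 2) = 9)
Mul(Add(27967, Function('b')(163, -124)), Add(Function('F')(-32, Function('l')(15)), -7553)) = Mul(Add(27967, 9), Add(Add(-32, Rational(-97, 12)), -7553)) = Mul(27976, Add(Rational(-481, 12), -7553)) = Mul(27976, Rational(-91117, 12)) = Rational(-637272298, 3)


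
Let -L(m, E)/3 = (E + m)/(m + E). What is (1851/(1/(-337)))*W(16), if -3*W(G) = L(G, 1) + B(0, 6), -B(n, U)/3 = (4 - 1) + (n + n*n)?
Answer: -2495148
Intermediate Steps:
L(m, E) = -3 (L(m, E) = -3*(E + m)/(m + E) = -3*(E + m)/(E + m) = -3*1 = -3)
B(n, U) = -9 - 3*n - 3*n**2 (B(n, U) = -3*((4 - 1) + (n + n*n)) = -3*(3 + (n + n**2)) = -3*(3 + n + n**2) = -9 - 3*n - 3*n**2)
W(G) = 4 (W(G) = -(-3 + (-9 - 3*0 - 3*0**2))/3 = -(-3 + (-9 + 0 - 3*0))/3 = -(-3 + (-9 + 0 + 0))/3 = -(-3 - 9)/3 = -1/3*(-12) = 4)
(1851/(1/(-337)))*W(16) = (1851/(1/(-337)))*4 = (1851/(-1/337))*4 = (1851*(-337))*4 = -623787*4 = -2495148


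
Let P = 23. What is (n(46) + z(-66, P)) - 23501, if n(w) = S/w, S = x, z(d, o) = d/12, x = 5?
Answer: -540647/23 ≈ -23506.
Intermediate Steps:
z(d, o) = d/12 (z(d, o) = d*(1/12) = d/12)
S = 5
n(w) = 5/w
(n(46) + z(-66, P)) - 23501 = (5/46 + (1/12)*(-66)) - 23501 = (5*(1/46) - 11/2) - 23501 = (5/46 - 11/2) - 23501 = -124/23 - 23501 = -540647/23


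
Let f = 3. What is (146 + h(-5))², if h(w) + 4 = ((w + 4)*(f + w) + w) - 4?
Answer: 18225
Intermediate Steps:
h(w) = -8 + w + (3 + w)*(4 + w) (h(w) = -4 + (((w + 4)*(3 + w) + w) - 4) = -4 + (((4 + w)*(3 + w) + w) - 4) = -4 + (((3 + w)*(4 + w) + w) - 4) = -4 + ((w + (3 + w)*(4 + w)) - 4) = -4 + (-4 + w + (3 + w)*(4 + w)) = -8 + w + (3 + w)*(4 + w))
(146 + h(-5))² = (146 + (4 + (-5)² + 8*(-5)))² = (146 + (4 + 25 - 40))² = (146 - 11)² = 135² = 18225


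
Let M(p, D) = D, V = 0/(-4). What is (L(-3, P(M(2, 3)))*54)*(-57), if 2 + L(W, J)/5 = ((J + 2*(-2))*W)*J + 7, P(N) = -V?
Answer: -76950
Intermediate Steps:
V = 0 (V = 0*(-1/4) = 0)
P(N) = 0 (P(N) = -1*0 = 0)
L(W, J) = 25 + 5*J*W*(-4 + J) (L(W, J) = -10 + 5*(((J + 2*(-2))*W)*J + 7) = -10 + 5*(((J - 4)*W)*J + 7) = -10 + 5*(((-4 + J)*W)*J + 7) = -10 + 5*((W*(-4 + J))*J + 7) = -10 + 5*(J*W*(-4 + J) + 7) = -10 + 5*(7 + J*W*(-4 + J)) = -10 + (35 + 5*J*W*(-4 + J)) = 25 + 5*J*W*(-4 + J))
(L(-3, P(M(2, 3)))*54)*(-57) = ((25 - 20*0*(-3) + 5*(-3)*0**2)*54)*(-57) = ((25 + 0 + 5*(-3)*0)*54)*(-57) = ((25 + 0 + 0)*54)*(-57) = (25*54)*(-57) = 1350*(-57) = -76950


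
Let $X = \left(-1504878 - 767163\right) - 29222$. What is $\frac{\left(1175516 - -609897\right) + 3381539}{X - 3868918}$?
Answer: $- \frac{5166952}{6170181} \approx -0.83741$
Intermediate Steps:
$X = -2301263$ ($X = -2272041 - 29222 = -2301263$)
$\frac{\left(1175516 - -609897\right) + 3381539}{X - 3868918} = \frac{\left(1175516 - -609897\right) + 3381539}{-2301263 - 3868918} = \frac{\left(1175516 + 609897\right) + 3381539}{-6170181} = \left(1785413 + 3381539\right) \left(- \frac{1}{6170181}\right) = 5166952 \left(- \frac{1}{6170181}\right) = - \frac{5166952}{6170181}$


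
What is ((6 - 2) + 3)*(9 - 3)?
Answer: 42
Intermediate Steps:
((6 - 2) + 3)*(9 - 3) = (4 + 3)*6 = 7*6 = 42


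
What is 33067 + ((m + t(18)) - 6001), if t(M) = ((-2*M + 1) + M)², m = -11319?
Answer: 16036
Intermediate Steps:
t(M) = (1 - M)² (t(M) = ((1 - 2*M) + M)² = (1 - M)²)
33067 + ((m + t(18)) - 6001) = 33067 + ((-11319 + (-1 + 18)²) - 6001) = 33067 + ((-11319 + 17²) - 6001) = 33067 + ((-11319 + 289) - 6001) = 33067 + (-11030 - 6001) = 33067 - 17031 = 16036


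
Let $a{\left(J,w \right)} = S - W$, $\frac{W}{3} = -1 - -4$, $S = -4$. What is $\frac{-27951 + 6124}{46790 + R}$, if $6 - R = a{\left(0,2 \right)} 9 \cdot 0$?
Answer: $- \frac{21827}{46796} \approx -0.46643$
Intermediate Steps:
$W = 9$ ($W = 3 \left(-1 - -4\right) = 3 \left(-1 + 4\right) = 3 \cdot 3 = 9$)
$a{\left(J,w \right)} = -13$ ($a{\left(J,w \right)} = -4 - 9 = -13$)
$R = 6$ ($R = 6 - \left(-13\right) 9 \cdot 0 = 6 - \left(-117\right) 0 = 6 - 0 = 6 + 0 = 6$)
$\frac{-27951 + 6124}{46790 + R} = \frac{-27951 + 6124}{46790 + 6} = - \frac{21827}{46796}$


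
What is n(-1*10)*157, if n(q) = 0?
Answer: 0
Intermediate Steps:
n(-1*10)*157 = 0*157 = 0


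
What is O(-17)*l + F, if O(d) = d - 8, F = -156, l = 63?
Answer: -1731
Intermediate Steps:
O(d) = -8 + d
O(-17)*l + F = (-8 - 17)*63 - 156 = -25*63 - 156 = -1575 - 156 = -1731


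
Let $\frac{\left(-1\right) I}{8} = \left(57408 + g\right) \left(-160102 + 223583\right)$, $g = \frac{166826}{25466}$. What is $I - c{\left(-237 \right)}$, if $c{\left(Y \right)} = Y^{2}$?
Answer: $- \frac{371267808475373}{12733} \approx -2.9158 \cdot 10^{10}$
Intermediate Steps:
$g = \frac{83413}{12733}$ ($g = 166826 \cdot \frac{1}{25466} = \frac{83413}{12733} \approx 6.5509$)
$I = - \frac{371267093275496}{12733}$ ($I = - 8 \left(57408 + \frac{83413}{12733}\right) \left(-160102 + 223583\right) = - 8 \cdot \frac{731059477}{12733} \cdot 63481 = \left(-8\right) \frac{46408386659437}{12733} = - \frac{371267093275496}{12733} \approx -2.9158 \cdot 10^{10}$)
$I - c{\left(-237 \right)} = - \frac{371267093275496}{12733} - \left(-237\right)^{2} = - \frac{371267093275496}{12733} - 56169 = - \frac{371267808475373}{12733}$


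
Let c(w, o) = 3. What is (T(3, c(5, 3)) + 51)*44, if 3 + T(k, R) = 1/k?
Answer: 6380/3 ≈ 2126.7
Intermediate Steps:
T(k, R) = -3 + 1/k
(T(3, c(5, 3)) + 51)*44 = ((-3 + 1/3) + 51)*44 = ((-3 + ⅓) + 51)*44 = (-8/3 + 51)*44 = (145/3)*44 = 6380/3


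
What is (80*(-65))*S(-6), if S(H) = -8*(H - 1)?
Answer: -291200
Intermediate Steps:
S(H) = 8 - 8*H (S(H) = -8*(-1 + H) = 8 - 8*H)
(80*(-65))*S(-6) = (80*(-65))*(8 - 8*(-6)) = -5200*(8 + 48) = -5200*56 = -291200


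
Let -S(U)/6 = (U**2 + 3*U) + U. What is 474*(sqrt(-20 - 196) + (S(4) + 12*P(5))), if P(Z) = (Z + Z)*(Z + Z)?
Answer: 477792 + 2844*I*sqrt(6) ≈ 4.7779e+5 + 6966.4*I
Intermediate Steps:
P(Z) = 4*Z**2 (P(Z) = (2*Z)*(2*Z) = 4*Z**2)
S(U) = -24*U - 6*U**2 (S(U) = -6*((U**2 + 3*U) + U) = -6*(U**2 + 4*U) = -24*U - 6*U**2)
474*(sqrt(-20 - 196) + (S(4) + 12*P(5))) = 474*(sqrt(-20 - 196) + (-6*4*(4 + 4) + 12*(4*5**2))) = 474*(sqrt(-216) + (-6*4*8 + 12*(4*25))) = 474*(6*I*sqrt(6) + (-192 + 12*100)) = 474*(6*I*sqrt(6) + (-192 + 1200)) = 474*(6*I*sqrt(6) + 1008) = 474*(1008 + 6*I*sqrt(6)) = 477792 + 2844*I*sqrt(6)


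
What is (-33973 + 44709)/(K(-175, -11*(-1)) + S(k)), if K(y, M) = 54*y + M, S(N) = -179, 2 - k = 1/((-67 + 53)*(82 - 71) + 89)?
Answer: -5368/4809 ≈ -1.1162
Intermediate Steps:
k = 131/65 (k = 2 - 1/((-67 + 53)*(82 - 71) + 89) = 2 - 1/(-14*11 + 89) = 2 - 1/(-154 + 89) = 2 - 1/(-65) = 2 - 1*(-1/65) = 2 + 1/65 = 131/65 ≈ 2.0154)
K(y, M) = M + 54*y
(-33973 + 44709)/(K(-175, -11*(-1)) + S(k)) = (-33973 + 44709)/((-11*(-1) + 54*(-175)) - 179) = 10736/((11 - 9450) - 179) = 10736/(-9439 - 179) = 10736/(-9618) = 10736*(-1/9618) = -5368/4809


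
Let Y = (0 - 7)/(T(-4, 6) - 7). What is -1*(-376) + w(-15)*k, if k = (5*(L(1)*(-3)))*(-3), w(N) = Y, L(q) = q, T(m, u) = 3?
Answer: 1819/4 ≈ 454.75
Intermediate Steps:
Y = 7/4 (Y = (0 - 7)/(3 - 7) = -7/(-4) = -7*(-1/4) = 7/4 ≈ 1.7500)
w(N) = 7/4
k = 45 (k = (5*(1*(-3)))*(-3) = (5*(-3))*(-3) = -15*(-3) = 45)
-1*(-376) + w(-15)*k = -1*(-376) + (7/4)*45 = 376 + 315/4 = 1819/4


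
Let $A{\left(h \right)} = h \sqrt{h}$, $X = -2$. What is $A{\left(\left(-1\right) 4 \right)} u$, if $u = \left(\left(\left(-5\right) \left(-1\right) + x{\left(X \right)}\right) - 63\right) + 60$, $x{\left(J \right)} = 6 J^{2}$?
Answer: $- 208 i \approx - 208.0 i$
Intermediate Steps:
$u = 26$ ($u = \left(\left(\left(-5\right) \left(-1\right) + 6 \left(-2\right)^{2}\right) - 63\right) + 60 = \left(\left(5 + 6 \cdot 4\right) - 63\right) + 60 = \left(\left(5 + 24\right) - 63\right) + 60 = \left(29 - 63\right) + 60 = -34 + 60 = 26$)
$A{\left(h \right)} = h^{\frac{3}{2}}$
$A{\left(\left(-1\right) 4 \right)} u = \left(\left(-1\right) 4\right)^{\frac{3}{2}} \cdot 26 = \left(-4\right)^{\frac{3}{2}} \cdot 26 = - 8 i 26 = - 208 i$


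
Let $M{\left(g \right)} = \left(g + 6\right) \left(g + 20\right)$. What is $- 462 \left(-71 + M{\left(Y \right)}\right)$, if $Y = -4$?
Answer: $18018$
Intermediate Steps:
$M{\left(g \right)} = \left(6 + g\right) \left(20 + g\right)$
$- 462 \left(-71 + M{\left(Y \right)}\right) = - 462 \left(-71 + \left(120 + \left(-4\right)^{2} + 26 \left(-4\right)\right)\right) = - 462 \left(-71 + \left(120 + 16 - 104\right)\right) = - 462 \left(-71 + 32\right) = \left(-462\right) \left(-39\right) = 18018$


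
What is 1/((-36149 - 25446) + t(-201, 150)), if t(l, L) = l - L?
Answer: -1/61946 ≈ -1.6143e-5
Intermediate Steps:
1/((-36149 - 25446) + t(-201, 150)) = 1/((-36149 - 25446) + (-201 - 1*150)) = 1/(-61595 + (-201 - 150)) = 1/(-61595 - 351) = 1/(-61946) = -1/61946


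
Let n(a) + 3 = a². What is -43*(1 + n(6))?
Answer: -1462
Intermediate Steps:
n(a) = -3 + a²
-43*(1 + n(6)) = -43*(1 + (-3 + 6²)) = -43*(1 + (-3 + 36)) = -43*(1 + 33) = -43*34 = -1462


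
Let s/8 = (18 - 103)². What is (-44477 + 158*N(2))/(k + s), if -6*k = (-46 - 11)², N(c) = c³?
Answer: -86426/114517 ≈ -0.75470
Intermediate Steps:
k = -1083/2 (k = -(-46 - 11)²/6 = -⅙*(-57)² = -⅙*3249 = -1083/2 ≈ -541.50)
s = 57800 (s = 8*(18 - 103)² = 8*(-85)² = 8*7225 = 57800)
(-44477 + 158*N(2))/(k + s) = (-44477 + 158*2³)/(-1083/2 + 57800) = (-44477 + 158*8)/(114517/2) = (-44477 + 1264)*(2/114517) = -43213*2/114517 = -86426/114517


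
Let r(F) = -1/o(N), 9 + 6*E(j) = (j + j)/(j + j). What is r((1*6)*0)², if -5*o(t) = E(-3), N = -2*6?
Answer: 225/16 ≈ 14.063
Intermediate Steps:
E(j) = -4/3 (E(j) = -3/2 + ((j + j)/(j + j))/6 = -3/2 + ((2*j)/((2*j)))/6 = -3/2 + ((2*j)*(1/(2*j)))/6 = -3/2 + (⅙)*1 = -3/2 + ⅙ = -4/3)
N = -12
o(t) = 4/15 (o(t) = -⅕*(-4/3) = 4/15)
r(F) = -15/4 (r(F) = -1/4/15 = -1*15/4 = -15/4)
r((1*6)*0)² = (-15/4)² = 225/16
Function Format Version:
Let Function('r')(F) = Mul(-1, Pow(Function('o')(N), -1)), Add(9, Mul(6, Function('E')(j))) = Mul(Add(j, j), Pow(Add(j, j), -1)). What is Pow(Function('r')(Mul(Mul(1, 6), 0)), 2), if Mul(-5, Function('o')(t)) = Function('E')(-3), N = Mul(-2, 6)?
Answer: Rational(225, 16) ≈ 14.063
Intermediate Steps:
Function('E')(j) = Rational(-4, 3) (Function('E')(j) = Add(Rational(-3, 2), Mul(Rational(1, 6), Mul(Add(j, j), Pow(Add(j, j), -1)))) = Add(Rational(-3, 2), Mul(Rational(1, 6), Mul(Mul(2, j), Pow(Mul(2, j), -1)))) = Add(Rational(-3, 2), Mul(Rational(1, 6), Mul(Mul(2, j), Mul(Rational(1, 2), Pow(j, -1))))) = Add(Rational(-3, 2), Mul(Rational(1, 6), 1)) = Add(Rational(-3, 2), Rational(1, 6)) = Rational(-4, 3))
N = -12
Function('o')(t) = Rational(4, 15) (Function('o')(t) = Mul(Rational(-1, 5), Rational(-4, 3)) = Rational(4, 15))
Function('r')(F) = Rational(-15, 4) (Function('r')(F) = Mul(-1, Pow(Rational(4, 15), -1)) = Mul(-1, Rational(15, 4)) = Rational(-15, 4))
Pow(Function('r')(Mul(Mul(1, 6), 0)), 2) = Pow(Rational(-15, 4), 2) = Rational(225, 16)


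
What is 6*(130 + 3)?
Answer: 798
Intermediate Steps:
6*(130 + 3) = 6*133 = 798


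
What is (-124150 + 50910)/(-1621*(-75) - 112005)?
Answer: -7324/957 ≈ -7.6531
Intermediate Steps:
(-124150 + 50910)/(-1621*(-75) - 112005) = -73240/(121575 - 112005) = -73240/9570 = -73240*1/9570 = -7324/957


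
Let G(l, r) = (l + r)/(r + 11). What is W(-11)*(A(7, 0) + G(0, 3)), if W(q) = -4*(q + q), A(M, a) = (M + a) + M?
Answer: 8756/7 ≈ 1250.9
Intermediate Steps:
G(l, r) = (l + r)/(11 + r)
A(M, a) = a + 2*M
W(q) = -8*q
W(-11)*(A(7, 0) + G(0, 3)) = (-8*(-11))*((0 + 2*7) + (0 + 3)/(11 + 3)) = 88*((0 + 14) + 3/14) = 88*(14 + (1/14)*3) = 88*(14 + 3/14) = 88*(199/14) = 8756/7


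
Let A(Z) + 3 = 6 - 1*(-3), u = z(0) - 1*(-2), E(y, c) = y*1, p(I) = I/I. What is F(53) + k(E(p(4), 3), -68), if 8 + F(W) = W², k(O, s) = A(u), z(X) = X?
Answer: 2807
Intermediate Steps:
p(I) = 1
E(y, c) = y
u = 2 (u = 0 - 1*(-2) = 0 + 2 = 2)
A(Z) = 6 (A(Z) = -3 + (6 - 1*(-3)) = -3 + (6 + 3) = -3 + 9 = 6)
k(O, s) = 6
F(W) = -8 + W²
F(53) + k(E(p(4), 3), -68) = (-8 + 53²) + 6 = (-8 + 2809) + 6 = 2801 + 6 = 2807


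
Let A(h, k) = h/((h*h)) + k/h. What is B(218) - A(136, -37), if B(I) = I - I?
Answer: 9/34 ≈ 0.26471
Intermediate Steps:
A(h, k) = 1/h + k/h (A(h, k) = h/(h²) + k/h = h/h² + k/h = 1/h + k/h)
B(I) = 0
B(218) - A(136, -37) = 0 - (1 - 37)/136 = 0 - (-36)/136 = 0 - 1*(-9/34) = 0 + 9/34 = 9/34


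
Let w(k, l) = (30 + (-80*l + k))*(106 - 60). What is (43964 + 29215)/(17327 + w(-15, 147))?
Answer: -73179/522943 ≈ -0.13994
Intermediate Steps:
w(k, l) = 1380 - 3680*l + 46*k (w(k, l) = (30 + (k - 80*l))*46 = (30 + k - 80*l)*46 = 1380 - 3680*l + 46*k)
(43964 + 29215)/(17327 + w(-15, 147)) = (43964 + 29215)/(17327 + (1380 - 3680*147 + 46*(-15))) = 73179/(17327 + (1380 - 540960 - 690)) = 73179/(17327 - 540270) = 73179/(-522943) = 73179*(-1/522943) = -73179/522943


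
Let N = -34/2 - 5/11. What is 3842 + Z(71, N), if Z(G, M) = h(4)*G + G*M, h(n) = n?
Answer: 31754/11 ≈ 2886.7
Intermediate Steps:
N = -192/11 (N = -34*½ - 5*1/11 = -17 - 5/11 = -192/11 ≈ -17.455)
Z(G, M) = 4*G + G*M
3842 + Z(71, N) = 3842 + 71*(4 - 192/11) = 3842 + 71*(-148/11) = 3842 - 10508/11 = 31754/11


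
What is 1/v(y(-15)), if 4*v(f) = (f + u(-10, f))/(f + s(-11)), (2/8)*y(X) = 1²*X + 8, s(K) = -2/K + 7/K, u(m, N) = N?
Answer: 313/154 ≈ 2.0325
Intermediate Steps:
s(K) = 5/K
y(X) = 32 + 4*X (y(X) = 4*(1²*X + 8) = 4*(1*X + 8) = 4*(X + 8) = 4*(8 + X) = 32 + 4*X)
v(f) = f/(2*(-5/11 + f)) (v(f) = ((f + f)/(f + 5/(-11)))/4 = ((2*f)/(f + 5*(-1/11)))/4 = ((2*f)/(f - 5/11))/4 = ((2*f)/(-5/11 + f))/4 = (2*f/(-5/11 + f))/4 = f/(2*(-5/11 + f)))
1/v(y(-15)) = 1/(11*(32 + 4*(-15))/(2*(-5 + 11*(32 + 4*(-15))))) = 1/(11*(32 - 60)/(2*(-5 + 11*(32 - 60)))) = 1/((11/2)*(-28)/(-5 + 11*(-28))) = 1/((11/2)*(-28)/(-5 - 308)) = 1/((11/2)*(-28)/(-313)) = 1/((11/2)*(-28)*(-1/313)) = 1/(154/313) = 313/154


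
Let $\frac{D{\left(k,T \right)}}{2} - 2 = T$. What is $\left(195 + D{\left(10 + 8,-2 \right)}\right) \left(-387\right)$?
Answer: $-75465$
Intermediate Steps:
$D{\left(k,T \right)} = 4 + 2 T$
$\left(195 + D{\left(10 + 8,-2 \right)}\right) \left(-387\right) = \left(195 + \left(4 + 2 \left(-2\right)\right)\right) \left(-387\right) = \left(195 + \left(4 - 4\right)\right) \left(-387\right) = \left(195 + 0\right) \left(-387\right) = 195 \left(-387\right) = -75465$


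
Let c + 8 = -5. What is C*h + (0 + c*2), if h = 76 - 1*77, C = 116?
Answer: -142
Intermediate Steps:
c = -13 (c = -8 - 5 = -13)
h = -1 (h = 76 - 77 = -1)
C*h + (0 + c*2) = 116*(-1) + (0 - 13*2) = -116 + (0 - 26) = -116 - 26 = -142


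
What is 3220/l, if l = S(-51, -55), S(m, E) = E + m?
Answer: -1610/53 ≈ -30.377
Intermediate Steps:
l = -106 (l = -55 - 51 = -106)
3220/l = 3220/(-106) = 3220*(-1/106) = -1610/53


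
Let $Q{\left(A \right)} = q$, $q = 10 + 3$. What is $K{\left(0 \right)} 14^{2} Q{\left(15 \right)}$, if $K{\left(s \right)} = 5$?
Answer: $12740$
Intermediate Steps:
$q = 13$
$Q{\left(A \right)} = 13$
$K{\left(0 \right)} 14^{2} Q{\left(15 \right)} = 5 \cdot 14^{2} \cdot 13 = 5 \cdot 196 \cdot 13 = 980 \cdot 13 = 12740$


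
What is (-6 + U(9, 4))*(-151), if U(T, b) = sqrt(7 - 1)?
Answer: 906 - 151*sqrt(6) ≈ 536.13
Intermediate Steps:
U(T, b) = sqrt(6)
(-6 + U(9, 4))*(-151) = (-6 + sqrt(6))*(-151) = 906 - 151*sqrt(6)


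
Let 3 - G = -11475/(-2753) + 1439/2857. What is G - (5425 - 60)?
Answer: -42210596844/7865321 ≈ -5366.7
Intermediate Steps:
G = -13149679/7865321 (G = 3 - (-11475/(-2753) + 1439/2857) = 3 - (-11475*(-1/2753) + 1439*(1/2857)) = 3 - (11475/2753 + 1439/2857) = 3 - 1*36745642/7865321 = 3 - 36745642/7865321 = -13149679/7865321 ≈ -1.6719)
G - (5425 - 60) = -13149679/7865321 - (5425 - 60) = -13149679/7865321 - 1*5365 = -13149679/7865321 - 5365 = -42210596844/7865321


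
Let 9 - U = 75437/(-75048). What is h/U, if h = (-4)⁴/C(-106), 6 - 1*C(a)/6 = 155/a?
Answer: 339417088/593937379 ≈ 0.57147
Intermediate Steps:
C(a) = 36 - 930/a
U = 750869/75048 (U = 9 - 75437/(-75048) = 9 - 75437*(-1)/75048 = 9 - 1*(-75437/75048) = 9 + 75437/75048 = 750869/75048 ≈ 10.005)
h = 13568/2373 (h = (-4)⁴/(36 - 930/(-106)) = 256/(36 - 930*(-1/106)) = 256/(36 + 465/53) = 256/(2373/53) = 256*(53/2373) = 13568/2373 ≈ 5.7177)
h/U = 13568/(2373*(750869/75048)) = (13568/2373)*(75048/750869) = 339417088/593937379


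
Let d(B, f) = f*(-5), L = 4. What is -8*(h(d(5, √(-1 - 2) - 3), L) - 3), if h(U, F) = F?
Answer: -8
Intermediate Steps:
d(B, f) = -5*f
-8*(h(d(5, √(-1 - 2) - 3), L) - 3) = -8*(4 - 3) = -8*1 = -8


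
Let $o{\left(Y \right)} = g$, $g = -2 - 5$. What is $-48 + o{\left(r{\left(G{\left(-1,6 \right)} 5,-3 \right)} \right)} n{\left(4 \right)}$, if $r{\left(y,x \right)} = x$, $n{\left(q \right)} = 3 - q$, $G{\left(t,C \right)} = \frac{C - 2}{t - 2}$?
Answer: $-41$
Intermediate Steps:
$G{\left(t,C \right)} = \frac{-2 + C}{-2 + t}$
$g = -7$ ($g = -2 - 5 = -7$)
$o{\left(Y \right)} = -7$
$-48 + o{\left(r{\left(G{\left(-1,6 \right)} 5,-3 \right)} \right)} n{\left(4 \right)} = -48 - 7 \left(3 - 4\right) = -48 - -7 = -48 + 7 = -41$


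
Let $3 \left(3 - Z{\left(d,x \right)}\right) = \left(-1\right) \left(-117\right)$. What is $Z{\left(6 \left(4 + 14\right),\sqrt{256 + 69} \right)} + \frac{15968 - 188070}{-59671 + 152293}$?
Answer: $- \frac{1753247}{46311} \approx -37.858$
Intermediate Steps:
$Z{\left(d,x \right)} = -36$ ($Z{\left(d,x \right)} = 3 - \frac{\left(-1\right) \left(-117\right)}{3} = 3 - 39 = -36$)
$Z{\left(6 \left(4 + 14\right),\sqrt{256 + 69} \right)} + \frac{15968 - 188070}{-59671 + 152293} = -36 + \frac{15968 - 188070}{-59671 + 152293} = -36 - \frac{172102}{92622} = -36 - \frac{86051}{46311} = - \frac{1753247}{46311}$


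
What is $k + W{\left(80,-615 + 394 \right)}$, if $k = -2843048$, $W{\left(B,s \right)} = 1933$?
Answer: $-2841115$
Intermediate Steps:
$k + W{\left(80,-615 + 394 \right)} = -2843048 + 1933 = -2841115$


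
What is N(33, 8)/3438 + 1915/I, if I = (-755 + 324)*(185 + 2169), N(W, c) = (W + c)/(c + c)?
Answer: -31871393/27904843296 ≈ -0.0011421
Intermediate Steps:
N(W, c) = (W + c)/(2*c) (N(W, c) = (W + c)/((2*c)) = (W + c)*(1/(2*c)) = (W + c)/(2*c))
I = -1014574 (I = -431*2354 = -1014574)
N(33, 8)/3438 + 1915/I = ((½)*(33 + 8)/8)/3438 + 1915/(-1014574) = ((½)*(⅛)*41)*(1/3438) + 1915*(-1/1014574) = (41/16)*(1/3438) - 1915/1014574 = 41/55008 - 1915/1014574 = -31871393/27904843296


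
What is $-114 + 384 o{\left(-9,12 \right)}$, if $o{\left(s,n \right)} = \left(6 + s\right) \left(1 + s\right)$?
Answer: $9102$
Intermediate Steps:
$o{\left(s,n \right)} = \left(1 + s\right) \left(6 + s\right)$
$-114 + 384 o{\left(-9,12 \right)} = -114 + 384 \left(6 + \left(-9\right)^{2} + 7 \left(-9\right)\right) = -114 + 384 \left(6 + 81 - 63\right) = -114 + 384 \cdot 24 = -114 + 9216 = 9102$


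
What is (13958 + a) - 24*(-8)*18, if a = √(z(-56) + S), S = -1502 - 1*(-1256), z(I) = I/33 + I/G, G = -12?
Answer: 17414 + 2*I*√66165/33 ≈ 17414.0 + 15.589*I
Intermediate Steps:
z(I) = -7*I/132 (z(I) = I/33 + I/(-12) = I*(1/33) + I*(-1/12) = I/33 - I/12 = -7*I/132)
S = -246 (S = -1502 + 1256 = -246)
a = 2*I*√66165/33 (a = √(-7/132*(-56) - 246) = √(98/33 - 246) = √(-8020/33) = 2*I*√66165/33 ≈ 15.589*I)
(13958 + a) - 24*(-8)*18 = (13958 + 2*I*√66165/33) - 24*(-8)*18 = (13958 + 2*I*√66165/33) + 192*18 = (13958 + 2*I*√66165/33) + 3456 = 17414 + 2*I*√66165/33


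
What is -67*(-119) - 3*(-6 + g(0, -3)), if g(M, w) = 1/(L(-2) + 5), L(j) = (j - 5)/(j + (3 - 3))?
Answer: 135841/17 ≈ 7990.6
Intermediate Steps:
L(j) = (-5 + j)/j (L(j) = (-5 + j)/(j + 0) = (-5 + j)/j)
g(M, w) = 2/17 (g(M, w) = 1/((-5 - 2)/(-2) + 5) = 1/(-½*(-7) + 5) = 1/(7/2 + 5) = 1/(17/2) = 2/17)
-67*(-119) - 3*(-6 + g(0, -3)) = -67*(-119) - 3*(-6 + 2/17) = 7973 - 3*(-100/17) = 7973 + 300/17 = 135841/17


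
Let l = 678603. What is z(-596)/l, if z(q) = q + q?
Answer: -1192/678603 ≈ -0.0017565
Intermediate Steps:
z(q) = 2*q
z(-596)/l = (2*(-596))/678603 = -1192*1/678603 = -1192/678603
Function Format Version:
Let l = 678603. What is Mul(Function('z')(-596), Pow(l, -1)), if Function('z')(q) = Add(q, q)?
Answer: Rational(-1192, 678603) ≈ -0.0017565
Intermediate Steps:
Function('z')(q) = Mul(2, q)
Mul(Function('z')(-596), Pow(l, -1)) = Mul(Mul(2, -596), Pow(678603, -1)) = Mul(-1192, Rational(1, 678603)) = Rational(-1192, 678603)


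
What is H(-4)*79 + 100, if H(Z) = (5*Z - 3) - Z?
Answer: -1401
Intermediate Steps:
H(Z) = -3 + 4*Z (H(Z) = (-3 + 5*Z) - Z = -3 + 4*Z)
H(-4)*79 + 100 = (-3 + 4*(-4))*79 + 100 = (-3 - 16)*79 + 100 = -19*79 + 100 = -1501 + 100 = -1401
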